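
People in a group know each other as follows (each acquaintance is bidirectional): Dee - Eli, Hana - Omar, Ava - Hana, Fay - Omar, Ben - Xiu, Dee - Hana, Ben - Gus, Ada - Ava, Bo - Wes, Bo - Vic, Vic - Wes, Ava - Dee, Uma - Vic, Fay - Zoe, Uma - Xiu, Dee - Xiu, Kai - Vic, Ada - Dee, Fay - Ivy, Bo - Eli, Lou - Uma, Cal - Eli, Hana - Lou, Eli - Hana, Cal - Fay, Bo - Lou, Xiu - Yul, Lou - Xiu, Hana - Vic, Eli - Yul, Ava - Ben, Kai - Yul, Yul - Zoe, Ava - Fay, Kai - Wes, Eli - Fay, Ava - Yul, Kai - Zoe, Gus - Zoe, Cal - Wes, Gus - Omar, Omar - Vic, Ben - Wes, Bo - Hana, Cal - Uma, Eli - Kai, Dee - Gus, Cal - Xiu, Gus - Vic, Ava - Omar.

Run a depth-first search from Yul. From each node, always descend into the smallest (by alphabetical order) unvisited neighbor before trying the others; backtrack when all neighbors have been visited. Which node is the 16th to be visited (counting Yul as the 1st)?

Visit Yul
Yul → Ava
Ava → Ada
Ada → Dee
Dee → Eli
Eli → Bo
Bo → Hana
Hana → Lou
Lou → Uma
Uma → Cal
Cal → Fay
Fay → Ivy
Fay → Omar
Omar → Gus
Gus → Ben
Ben → Wes
Wes → Kai
Kai → Vic
Kai → Zoe
Ben → Xiu

Visit order: Yul, Ava, Ada, Dee, Eli, Bo, Hana, Lou, Uma, Cal, Fay, Ivy, Omar, Gus, Ben, Wes, Kai, Vic, Zoe, Xiu

Wes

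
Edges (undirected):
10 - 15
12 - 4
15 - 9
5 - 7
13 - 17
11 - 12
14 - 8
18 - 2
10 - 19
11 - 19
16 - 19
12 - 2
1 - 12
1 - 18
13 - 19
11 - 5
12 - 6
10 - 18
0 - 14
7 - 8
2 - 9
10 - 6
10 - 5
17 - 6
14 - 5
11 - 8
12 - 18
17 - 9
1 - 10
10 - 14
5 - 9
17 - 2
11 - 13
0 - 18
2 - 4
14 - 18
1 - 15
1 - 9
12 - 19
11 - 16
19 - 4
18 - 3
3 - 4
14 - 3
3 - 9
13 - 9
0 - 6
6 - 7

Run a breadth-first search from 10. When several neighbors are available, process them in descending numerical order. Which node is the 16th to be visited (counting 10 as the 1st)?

0

Visit 10; enqueue 19, 18, 15, 14, 6, 5, 1 → queue [19, 18, 15, 14, 6, 5, 1]
Visit 19; enqueue 16, 13, 12, 11, 4 → queue [18, 15, 14, 6, 5, 1, 16, 13, 12, 11, 4]
Visit 18; enqueue 3, 2, 0 → queue [15, 14, 6, 5, 1, 16, 13, 12, 11, 4, 3, 2, 0]
Visit 15; enqueue 9 → queue [14, 6, 5, 1, 16, 13, 12, 11, 4, 3, 2, 0, 9]
Visit 14; enqueue 8 → queue [6, 5, 1, 16, 13, 12, 11, 4, 3, 2, 0, 9, 8]
Visit 6; enqueue 17, 7 → queue [5, 1, 16, 13, 12, 11, 4, 3, 2, 0, 9, 8, 17, 7]
Visit 5 → queue [1, 16, 13, 12, 11, 4, 3, 2, 0, 9, 8, 17, 7]
Visit 1 → queue [16, 13, 12, 11, 4, 3, 2, 0, 9, 8, 17, 7]
Visit 16 → queue [13, 12, 11, 4, 3, 2, 0, 9, 8, 17, 7]
Visit 13 → queue [12, 11, 4, 3, 2, 0, 9, 8, 17, 7]
Visit 12 → queue [11, 4, 3, 2, 0, 9, 8, 17, 7]
Visit 11 → queue [4, 3, 2, 0, 9, 8, 17, 7]
Visit 4 → queue [3, 2, 0, 9, 8, 17, 7]
Visit 3 → queue [2, 0, 9, 8, 17, 7]
Visit 2 → queue [0, 9, 8, 17, 7]
Visit 0 → queue [9, 8, 17, 7]
Visit 9 → queue [8, 17, 7]
Visit 8 → queue [17, 7]
Visit 17 → queue [7]
Visit 7 → queue []

Visit order: 10, 19, 18, 15, 14, 6, 5, 1, 16, 13, 12, 11, 4, 3, 2, 0, 9, 8, 17, 7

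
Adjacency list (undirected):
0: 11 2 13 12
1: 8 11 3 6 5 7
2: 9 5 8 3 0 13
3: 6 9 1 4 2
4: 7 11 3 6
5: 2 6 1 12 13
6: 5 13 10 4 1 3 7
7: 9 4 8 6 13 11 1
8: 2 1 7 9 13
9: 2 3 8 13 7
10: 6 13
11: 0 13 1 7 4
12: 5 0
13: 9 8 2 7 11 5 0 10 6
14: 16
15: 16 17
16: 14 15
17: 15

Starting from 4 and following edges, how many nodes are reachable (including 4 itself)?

14

BFS from 4 visits: 4, 11, 7, 6, 3, 13, 1, 0, 9, 8, 10, 5, 2, 12
Reachable nodes: 14 of 18 total.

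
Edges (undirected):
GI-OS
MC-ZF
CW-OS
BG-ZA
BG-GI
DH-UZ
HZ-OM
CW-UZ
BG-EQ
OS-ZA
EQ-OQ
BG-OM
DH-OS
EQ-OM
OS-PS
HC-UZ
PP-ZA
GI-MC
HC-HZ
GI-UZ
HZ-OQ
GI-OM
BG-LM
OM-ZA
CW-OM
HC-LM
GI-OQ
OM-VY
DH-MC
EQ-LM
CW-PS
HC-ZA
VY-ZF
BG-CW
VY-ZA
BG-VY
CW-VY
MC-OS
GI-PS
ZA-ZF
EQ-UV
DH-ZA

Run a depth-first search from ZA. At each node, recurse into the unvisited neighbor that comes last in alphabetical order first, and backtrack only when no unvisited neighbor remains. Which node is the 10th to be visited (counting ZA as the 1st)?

LM

Visit ZA
ZA → ZF
ZF → VY
VY → OM
OM → HZ
HZ → OQ
OQ → GI
GI → UZ
UZ → HC
HC → LM
LM → EQ
EQ → UV
EQ → BG
BG → CW
CW → PS
PS → OS
OS → MC
MC → DH
ZA → PP

Visit order: ZA, ZF, VY, OM, HZ, OQ, GI, UZ, HC, LM, EQ, UV, BG, CW, PS, OS, MC, DH, PP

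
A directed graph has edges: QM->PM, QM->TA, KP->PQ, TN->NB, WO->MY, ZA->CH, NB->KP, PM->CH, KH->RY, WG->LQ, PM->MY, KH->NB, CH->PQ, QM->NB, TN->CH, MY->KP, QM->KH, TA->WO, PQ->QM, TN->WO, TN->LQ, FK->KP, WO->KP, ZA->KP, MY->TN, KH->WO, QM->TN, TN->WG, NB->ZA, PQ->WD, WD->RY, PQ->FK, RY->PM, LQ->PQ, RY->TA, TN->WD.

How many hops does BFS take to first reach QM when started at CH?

2

Level 0: CH
Level 1: PQ
Level 2: FK, QM, WD
Level 3: KH, KP, NB, PM, RY, TA, TN
Level 4: LQ, MY, WG, WO, ZA
QM first appears at level 2.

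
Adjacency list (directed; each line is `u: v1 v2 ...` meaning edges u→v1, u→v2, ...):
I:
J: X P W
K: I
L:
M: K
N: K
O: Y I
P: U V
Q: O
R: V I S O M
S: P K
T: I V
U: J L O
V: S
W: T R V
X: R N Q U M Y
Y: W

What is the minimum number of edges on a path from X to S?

2

Level 0: X
Level 1: M, N, Q, R, U, Y
Level 2: I, J, K, L, O, S, V, W
Level 3: P, T
S first appears at level 2.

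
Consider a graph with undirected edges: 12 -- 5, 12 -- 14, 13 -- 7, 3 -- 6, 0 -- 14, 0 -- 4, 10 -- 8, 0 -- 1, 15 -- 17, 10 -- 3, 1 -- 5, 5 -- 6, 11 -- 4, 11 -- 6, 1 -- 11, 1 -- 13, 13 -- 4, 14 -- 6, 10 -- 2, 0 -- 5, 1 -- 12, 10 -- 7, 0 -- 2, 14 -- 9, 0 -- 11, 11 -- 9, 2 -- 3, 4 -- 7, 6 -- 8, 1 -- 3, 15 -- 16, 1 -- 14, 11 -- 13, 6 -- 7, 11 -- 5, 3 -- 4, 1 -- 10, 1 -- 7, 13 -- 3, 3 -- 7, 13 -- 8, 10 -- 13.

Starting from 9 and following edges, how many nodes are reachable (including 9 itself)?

BFS from 9 visits: 9, 14, 11, 12, 6, 1, 0, 13, 5, 4, 8, 7, 3, 10, 2
Reachable nodes: 15 of 18 total.

15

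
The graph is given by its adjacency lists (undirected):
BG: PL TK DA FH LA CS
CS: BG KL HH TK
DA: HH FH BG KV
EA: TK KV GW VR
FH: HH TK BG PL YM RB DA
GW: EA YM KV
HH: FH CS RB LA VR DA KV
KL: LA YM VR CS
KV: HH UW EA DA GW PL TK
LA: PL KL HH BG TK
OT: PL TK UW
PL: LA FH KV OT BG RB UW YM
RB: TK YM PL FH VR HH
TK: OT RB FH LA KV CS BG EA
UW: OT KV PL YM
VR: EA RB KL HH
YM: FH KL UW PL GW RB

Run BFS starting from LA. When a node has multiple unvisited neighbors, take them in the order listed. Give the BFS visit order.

LA PL KL HH BG TK FH KV OT RB UW YM VR CS DA EA GW

Visit LA; enqueue PL, KL, HH, BG, TK → queue [PL, KL, HH, BG, TK]
Visit PL; enqueue FH, KV, OT, RB, UW, YM → queue [KL, HH, BG, TK, FH, KV, OT, RB, UW, YM]
Visit KL; enqueue VR, CS → queue [HH, BG, TK, FH, KV, OT, RB, UW, YM, VR, CS]
Visit HH; enqueue DA → queue [BG, TK, FH, KV, OT, RB, UW, YM, VR, CS, DA]
Visit BG → queue [TK, FH, KV, OT, RB, UW, YM, VR, CS, DA]
Visit TK; enqueue EA → queue [FH, KV, OT, RB, UW, YM, VR, CS, DA, EA]
Visit FH → queue [KV, OT, RB, UW, YM, VR, CS, DA, EA]
Visit KV; enqueue GW → queue [OT, RB, UW, YM, VR, CS, DA, EA, GW]
Visit OT → queue [RB, UW, YM, VR, CS, DA, EA, GW]
Visit RB → queue [UW, YM, VR, CS, DA, EA, GW]
Visit UW → queue [YM, VR, CS, DA, EA, GW]
Visit YM → queue [VR, CS, DA, EA, GW]
Visit VR → queue [CS, DA, EA, GW]
Visit CS → queue [DA, EA, GW]
Visit DA → queue [EA, GW]
Visit EA → queue [GW]
Visit GW → queue []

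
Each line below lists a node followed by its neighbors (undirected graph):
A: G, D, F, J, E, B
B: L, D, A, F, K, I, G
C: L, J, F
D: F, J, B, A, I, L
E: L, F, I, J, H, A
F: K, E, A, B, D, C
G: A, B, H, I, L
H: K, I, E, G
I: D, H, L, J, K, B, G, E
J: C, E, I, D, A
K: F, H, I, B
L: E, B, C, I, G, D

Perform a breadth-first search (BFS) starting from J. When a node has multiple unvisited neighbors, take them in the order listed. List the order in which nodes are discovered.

J C E I D A L F H K B G

Visit J; enqueue C, E, I, D, A → queue [C, E, I, D, A]
Visit C; enqueue L, F → queue [E, I, D, A, L, F]
Visit E; enqueue H → queue [I, D, A, L, F, H]
Visit I; enqueue K, B, G → queue [D, A, L, F, H, K, B, G]
Visit D → queue [A, L, F, H, K, B, G]
Visit A → queue [L, F, H, K, B, G]
Visit L → queue [F, H, K, B, G]
Visit F → queue [H, K, B, G]
Visit H → queue [K, B, G]
Visit K → queue [B, G]
Visit B → queue [G]
Visit G → queue []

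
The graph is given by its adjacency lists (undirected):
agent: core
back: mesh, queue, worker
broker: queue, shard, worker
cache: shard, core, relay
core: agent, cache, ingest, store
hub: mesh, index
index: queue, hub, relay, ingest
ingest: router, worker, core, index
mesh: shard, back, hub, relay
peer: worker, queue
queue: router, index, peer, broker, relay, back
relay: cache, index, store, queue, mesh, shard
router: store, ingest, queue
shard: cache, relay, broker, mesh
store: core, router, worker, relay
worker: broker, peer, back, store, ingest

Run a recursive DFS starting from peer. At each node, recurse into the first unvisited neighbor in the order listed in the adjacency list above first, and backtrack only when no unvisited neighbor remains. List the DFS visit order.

peer, worker, broker, queue, router, store, core, agent, cache, shard, relay, index, hub, mesh, back, ingest

Visit peer
peer → worker
worker → broker
broker → queue
queue → router
router → store
store → core
core → agent
core → cache
cache → shard
shard → relay
relay → index
index → hub
hub → mesh
mesh → back
index → ingest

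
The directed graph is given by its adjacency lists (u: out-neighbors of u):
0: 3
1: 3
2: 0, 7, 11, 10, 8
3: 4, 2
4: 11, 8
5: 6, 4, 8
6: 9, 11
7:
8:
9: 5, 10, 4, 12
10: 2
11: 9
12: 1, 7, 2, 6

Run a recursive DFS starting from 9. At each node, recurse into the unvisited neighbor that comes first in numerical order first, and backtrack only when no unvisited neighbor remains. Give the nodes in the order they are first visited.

Visit 9
9 → 4
4 → 8
4 → 11
9 → 5
5 → 6
9 → 10
10 → 2
2 → 0
0 → 3
2 → 7
9 → 12
12 → 1

9, 4, 8, 11, 5, 6, 10, 2, 0, 3, 7, 12, 1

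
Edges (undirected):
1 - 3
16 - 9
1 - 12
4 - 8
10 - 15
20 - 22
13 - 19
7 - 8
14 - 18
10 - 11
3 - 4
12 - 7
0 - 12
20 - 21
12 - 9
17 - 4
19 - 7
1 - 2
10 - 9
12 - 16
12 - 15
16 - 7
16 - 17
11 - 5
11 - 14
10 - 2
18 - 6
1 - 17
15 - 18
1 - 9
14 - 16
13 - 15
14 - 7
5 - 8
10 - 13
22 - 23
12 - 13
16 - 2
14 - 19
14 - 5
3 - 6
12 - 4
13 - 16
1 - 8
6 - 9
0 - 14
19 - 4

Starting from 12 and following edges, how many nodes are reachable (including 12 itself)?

BFS from 12 visits: 12, 16, 15, 13, 9, 7, 4, 1, 0, 17, 14, 2, 18, 10, 19, 6, 8, 3, 11, 5
Reachable nodes: 20 of 24 total.

20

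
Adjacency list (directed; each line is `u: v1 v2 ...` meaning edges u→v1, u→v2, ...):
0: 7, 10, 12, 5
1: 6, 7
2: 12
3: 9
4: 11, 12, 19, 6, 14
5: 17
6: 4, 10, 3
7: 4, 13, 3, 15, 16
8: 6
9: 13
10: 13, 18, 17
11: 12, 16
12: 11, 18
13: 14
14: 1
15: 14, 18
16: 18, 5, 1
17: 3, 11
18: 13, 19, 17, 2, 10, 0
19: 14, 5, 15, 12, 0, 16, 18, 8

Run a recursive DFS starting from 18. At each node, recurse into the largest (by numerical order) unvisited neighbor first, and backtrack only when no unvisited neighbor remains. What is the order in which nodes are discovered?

18, 19, 16, 5, 17, 11, 12, 3, 9, 13, 14, 1, 7, 15, 4, 6, 10, 8, 0, 2

Visit 18
18 → 19
19 → 16
16 → 5
5 → 17
17 → 11
11 → 12
17 → 3
3 → 9
9 → 13
13 → 14
14 → 1
1 → 7
7 → 15
7 → 4
4 → 6
6 → 10
19 → 8
19 → 0
18 → 2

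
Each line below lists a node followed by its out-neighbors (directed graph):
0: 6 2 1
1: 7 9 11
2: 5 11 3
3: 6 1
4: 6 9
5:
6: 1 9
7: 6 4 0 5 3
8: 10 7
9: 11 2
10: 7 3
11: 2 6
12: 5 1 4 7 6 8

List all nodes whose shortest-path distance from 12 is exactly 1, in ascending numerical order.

1, 4, 5, 6, 7, 8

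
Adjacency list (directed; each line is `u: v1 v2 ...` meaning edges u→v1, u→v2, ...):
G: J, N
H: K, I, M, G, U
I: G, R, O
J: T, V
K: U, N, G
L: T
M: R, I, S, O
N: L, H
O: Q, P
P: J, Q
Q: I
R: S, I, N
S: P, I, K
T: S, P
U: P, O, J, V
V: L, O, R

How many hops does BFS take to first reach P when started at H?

Level 0: H
Level 1: G, I, K, M, U
Level 2: J, N, O, P, R, S, V
Level 3: L, Q, T
P first appears at level 2.

2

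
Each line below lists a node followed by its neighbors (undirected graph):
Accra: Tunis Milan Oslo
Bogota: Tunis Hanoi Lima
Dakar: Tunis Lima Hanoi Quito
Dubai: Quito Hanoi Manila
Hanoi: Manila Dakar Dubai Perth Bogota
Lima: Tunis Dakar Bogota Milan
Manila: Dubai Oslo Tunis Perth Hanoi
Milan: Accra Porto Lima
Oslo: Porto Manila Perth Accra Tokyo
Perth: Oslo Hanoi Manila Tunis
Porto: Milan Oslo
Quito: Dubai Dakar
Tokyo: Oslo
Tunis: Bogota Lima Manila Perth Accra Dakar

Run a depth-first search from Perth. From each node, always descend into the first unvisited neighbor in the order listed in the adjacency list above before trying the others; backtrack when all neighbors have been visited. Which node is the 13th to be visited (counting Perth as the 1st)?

Visit Perth
Perth → Oslo
Oslo → Porto
Porto → Milan
Milan → Accra
Accra → Tunis
Tunis → Bogota
Bogota → Hanoi
Hanoi → Manila
Manila → Dubai
Dubai → Quito
Quito → Dakar
Dakar → Lima
Oslo → Tokyo

Visit order: Perth, Oslo, Porto, Milan, Accra, Tunis, Bogota, Hanoi, Manila, Dubai, Quito, Dakar, Lima, Tokyo

Lima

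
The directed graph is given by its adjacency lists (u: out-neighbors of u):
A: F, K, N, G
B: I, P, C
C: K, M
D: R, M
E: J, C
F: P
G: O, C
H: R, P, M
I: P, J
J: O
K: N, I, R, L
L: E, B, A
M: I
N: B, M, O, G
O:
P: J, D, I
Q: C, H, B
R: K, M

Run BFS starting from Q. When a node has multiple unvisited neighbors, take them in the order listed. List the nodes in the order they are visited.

Q, C, H, B, K, M, R, P, I, N, L, J, D, O, G, E, A, F

Visit Q; enqueue C, H, B → queue [C, H, B]
Visit C; enqueue K, M → queue [H, B, K, M]
Visit H; enqueue R, P → queue [B, K, M, R, P]
Visit B; enqueue I → queue [K, M, R, P, I]
Visit K; enqueue N, L → queue [M, R, P, I, N, L]
Visit M → queue [R, P, I, N, L]
Visit R → queue [P, I, N, L]
Visit P; enqueue J, D → queue [I, N, L, J, D]
Visit I → queue [N, L, J, D]
Visit N; enqueue O, G → queue [L, J, D, O, G]
Visit L; enqueue E, A → queue [J, D, O, G, E, A]
Visit J → queue [D, O, G, E, A]
Visit D → queue [O, G, E, A]
Visit O → queue [G, E, A]
Visit G → queue [E, A]
Visit E → queue [A]
Visit A; enqueue F → queue [F]
Visit F → queue []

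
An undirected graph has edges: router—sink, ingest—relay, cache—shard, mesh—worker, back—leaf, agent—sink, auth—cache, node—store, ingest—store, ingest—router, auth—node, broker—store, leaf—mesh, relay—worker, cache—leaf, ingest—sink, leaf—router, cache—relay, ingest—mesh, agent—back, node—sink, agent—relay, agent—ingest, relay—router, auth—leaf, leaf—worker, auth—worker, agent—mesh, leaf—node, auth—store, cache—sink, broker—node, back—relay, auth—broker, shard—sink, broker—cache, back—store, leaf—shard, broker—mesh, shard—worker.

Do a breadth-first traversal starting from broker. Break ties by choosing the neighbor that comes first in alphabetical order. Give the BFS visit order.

broker auth cache mesh node store leaf worker relay shard sink agent ingest back router

Visit broker; enqueue auth, cache, mesh, node, store → queue [auth, cache, mesh, node, store]
Visit auth; enqueue leaf, worker → queue [cache, mesh, node, store, leaf, worker]
Visit cache; enqueue relay, shard, sink → queue [mesh, node, store, leaf, worker, relay, shard, sink]
Visit mesh; enqueue agent, ingest → queue [node, store, leaf, worker, relay, shard, sink, agent, ingest]
Visit node → queue [store, leaf, worker, relay, shard, sink, agent, ingest]
Visit store; enqueue back → queue [leaf, worker, relay, shard, sink, agent, ingest, back]
Visit leaf; enqueue router → queue [worker, relay, shard, sink, agent, ingest, back, router]
Visit worker → queue [relay, shard, sink, agent, ingest, back, router]
Visit relay → queue [shard, sink, agent, ingest, back, router]
Visit shard → queue [sink, agent, ingest, back, router]
Visit sink → queue [agent, ingest, back, router]
Visit agent → queue [ingest, back, router]
Visit ingest → queue [back, router]
Visit back → queue [router]
Visit router → queue []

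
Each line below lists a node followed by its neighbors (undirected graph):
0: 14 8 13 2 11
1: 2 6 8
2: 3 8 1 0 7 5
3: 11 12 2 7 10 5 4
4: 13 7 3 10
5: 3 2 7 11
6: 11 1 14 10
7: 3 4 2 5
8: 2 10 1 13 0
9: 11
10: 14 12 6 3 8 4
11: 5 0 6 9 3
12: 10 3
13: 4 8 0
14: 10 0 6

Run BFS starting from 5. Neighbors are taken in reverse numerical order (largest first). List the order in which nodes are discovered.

5, 11, 7, 3, 2, 9, 6, 0, 4, 12, 10, 8, 1, 14, 13

Visit 5; enqueue 11, 7, 3, 2 → queue [11, 7, 3, 2]
Visit 11; enqueue 9, 6, 0 → queue [7, 3, 2, 9, 6, 0]
Visit 7; enqueue 4 → queue [3, 2, 9, 6, 0, 4]
Visit 3; enqueue 12, 10 → queue [2, 9, 6, 0, 4, 12, 10]
Visit 2; enqueue 8, 1 → queue [9, 6, 0, 4, 12, 10, 8, 1]
Visit 9 → queue [6, 0, 4, 12, 10, 8, 1]
Visit 6; enqueue 14 → queue [0, 4, 12, 10, 8, 1, 14]
Visit 0; enqueue 13 → queue [4, 12, 10, 8, 1, 14, 13]
Visit 4 → queue [12, 10, 8, 1, 14, 13]
Visit 12 → queue [10, 8, 1, 14, 13]
Visit 10 → queue [8, 1, 14, 13]
Visit 8 → queue [1, 14, 13]
Visit 1 → queue [14, 13]
Visit 14 → queue [13]
Visit 13 → queue []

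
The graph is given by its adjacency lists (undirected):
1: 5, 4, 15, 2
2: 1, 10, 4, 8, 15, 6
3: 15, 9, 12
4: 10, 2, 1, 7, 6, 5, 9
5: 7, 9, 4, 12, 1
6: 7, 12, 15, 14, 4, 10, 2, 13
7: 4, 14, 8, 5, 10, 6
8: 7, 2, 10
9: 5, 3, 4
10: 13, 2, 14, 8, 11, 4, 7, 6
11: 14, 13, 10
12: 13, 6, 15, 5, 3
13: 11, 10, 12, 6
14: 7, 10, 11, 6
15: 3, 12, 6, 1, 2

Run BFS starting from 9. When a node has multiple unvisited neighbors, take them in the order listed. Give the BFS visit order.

9, 5, 3, 4, 7, 12, 1, 15, 10, 2, 6, 14, 8, 13, 11

Visit 9; enqueue 5, 3, 4 → queue [5, 3, 4]
Visit 5; enqueue 7, 12, 1 → queue [3, 4, 7, 12, 1]
Visit 3; enqueue 15 → queue [4, 7, 12, 1, 15]
Visit 4; enqueue 10, 2, 6 → queue [7, 12, 1, 15, 10, 2, 6]
Visit 7; enqueue 14, 8 → queue [12, 1, 15, 10, 2, 6, 14, 8]
Visit 12; enqueue 13 → queue [1, 15, 10, 2, 6, 14, 8, 13]
Visit 1 → queue [15, 10, 2, 6, 14, 8, 13]
Visit 15 → queue [10, 2, 6, 14, 8, 13]
Visit 10; enqueue 11 → queue [2, 6, 14, 8, 13, 11]
Visit 2 → queue [6, 14, 8, 13, 11]
Visit 6 → queue [14, 8, 13, 11]
Visit 14 → queue [8, 13, 11]
Visit 8 → queue [13, 11]
Visit 13 → queue [11]
Visit 11 → queue []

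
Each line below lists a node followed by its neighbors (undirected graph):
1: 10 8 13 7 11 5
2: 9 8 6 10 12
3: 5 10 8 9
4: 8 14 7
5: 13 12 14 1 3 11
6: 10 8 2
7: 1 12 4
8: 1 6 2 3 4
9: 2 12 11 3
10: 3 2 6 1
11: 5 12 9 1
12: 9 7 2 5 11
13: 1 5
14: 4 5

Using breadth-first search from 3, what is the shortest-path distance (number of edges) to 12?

Level 0: 3
Level 1: 5, 8, 9, 10
Level 2: 1, 2, 4, 6, 11, 12, 13, 14
Level 3: 7
12 first appears at level 2.

2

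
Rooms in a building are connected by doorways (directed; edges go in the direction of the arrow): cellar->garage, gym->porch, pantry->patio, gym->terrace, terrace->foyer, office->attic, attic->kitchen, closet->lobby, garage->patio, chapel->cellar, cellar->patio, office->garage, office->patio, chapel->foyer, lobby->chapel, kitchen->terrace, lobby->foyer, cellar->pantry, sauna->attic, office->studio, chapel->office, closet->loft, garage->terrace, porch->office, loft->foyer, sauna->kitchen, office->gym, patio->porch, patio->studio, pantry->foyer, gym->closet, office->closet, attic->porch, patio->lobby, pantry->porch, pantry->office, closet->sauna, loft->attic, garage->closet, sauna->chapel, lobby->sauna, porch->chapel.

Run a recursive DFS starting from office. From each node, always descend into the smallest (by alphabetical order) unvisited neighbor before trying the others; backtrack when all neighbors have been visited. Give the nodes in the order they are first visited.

office, attic, kitchen, terrace, foyer, porch, chapel, cellar, garage, closet, lobby, sauna, loft, patio, studio, pantry, gym

Visit office
office → attic
attic → kitchen
kitchen → terrace
terrace → foyer
attic → porch
porch → chapel
chapel → cellar
cellar → garage
garage → closet
closet → lobby
lobby → sauna
closet → loft
garage → patio
patio → studio
cellar → pantry
office → gym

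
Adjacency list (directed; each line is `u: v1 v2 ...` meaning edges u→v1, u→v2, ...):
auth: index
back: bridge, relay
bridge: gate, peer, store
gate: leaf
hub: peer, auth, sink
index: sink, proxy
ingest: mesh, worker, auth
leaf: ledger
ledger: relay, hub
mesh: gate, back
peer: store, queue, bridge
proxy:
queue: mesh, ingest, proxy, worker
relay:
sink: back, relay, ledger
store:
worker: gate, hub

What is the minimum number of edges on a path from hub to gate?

3

Level 0: hub
Level 1: auth, peer, sink
Level 2: back, bridge, index, ledger, queue, relay, store
Level 3: gate, ingest, mesh, proxy, worker
Level 4: leaf
gate first appears at level 3.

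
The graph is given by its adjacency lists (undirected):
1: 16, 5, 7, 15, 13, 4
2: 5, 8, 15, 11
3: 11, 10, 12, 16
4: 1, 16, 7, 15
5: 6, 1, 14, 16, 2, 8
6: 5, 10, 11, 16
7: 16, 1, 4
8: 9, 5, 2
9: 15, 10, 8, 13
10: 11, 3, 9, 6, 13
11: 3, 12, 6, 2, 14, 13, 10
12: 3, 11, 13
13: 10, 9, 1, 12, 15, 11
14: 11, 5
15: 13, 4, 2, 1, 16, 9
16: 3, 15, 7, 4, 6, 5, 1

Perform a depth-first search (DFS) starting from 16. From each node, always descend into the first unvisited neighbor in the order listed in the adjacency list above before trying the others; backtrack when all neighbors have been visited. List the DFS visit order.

Visit 16
16 → 3
3 → 11
11 → 12
12 → 13
13 → 10
10 → 9
9 → 15
15 → 4
4 → 1
1 → 5
5 → 6
5 → 14
5 → 2
2 → 8
1 → 7

16 3 11 12 13 10 9 15 4 1 5 6 14 2 8 7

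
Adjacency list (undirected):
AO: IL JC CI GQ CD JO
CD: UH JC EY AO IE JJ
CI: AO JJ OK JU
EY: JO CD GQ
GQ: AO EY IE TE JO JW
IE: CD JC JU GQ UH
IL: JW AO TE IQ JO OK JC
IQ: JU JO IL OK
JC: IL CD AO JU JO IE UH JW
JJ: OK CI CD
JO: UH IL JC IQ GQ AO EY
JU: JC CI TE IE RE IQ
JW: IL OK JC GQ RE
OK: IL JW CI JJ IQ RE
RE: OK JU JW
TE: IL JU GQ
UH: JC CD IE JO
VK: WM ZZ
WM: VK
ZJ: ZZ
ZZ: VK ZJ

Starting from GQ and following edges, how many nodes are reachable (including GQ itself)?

17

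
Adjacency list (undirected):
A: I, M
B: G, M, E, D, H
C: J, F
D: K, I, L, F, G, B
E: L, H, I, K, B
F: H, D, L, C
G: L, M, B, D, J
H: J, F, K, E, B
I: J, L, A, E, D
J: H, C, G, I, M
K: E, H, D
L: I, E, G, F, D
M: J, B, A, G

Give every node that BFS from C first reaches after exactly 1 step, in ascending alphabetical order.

Level 0: C
Level 1: F, J
Level 2: D, G, H, I, L, M
Level 3: A, B, E, K

F, J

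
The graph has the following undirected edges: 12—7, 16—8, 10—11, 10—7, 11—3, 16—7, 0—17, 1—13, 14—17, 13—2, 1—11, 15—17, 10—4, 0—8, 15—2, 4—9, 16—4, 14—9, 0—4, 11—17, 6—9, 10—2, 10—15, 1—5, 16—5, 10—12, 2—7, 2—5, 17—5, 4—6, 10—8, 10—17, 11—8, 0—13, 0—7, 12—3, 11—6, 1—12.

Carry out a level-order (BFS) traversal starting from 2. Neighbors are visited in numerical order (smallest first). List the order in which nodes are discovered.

Visit 2; enqueue 5, 7, 10, 13, 15 → queue [5, 7, 10, 13, 15]
Visit 5; enqueue 1, 16, 17 → queue [7, 10, 13, 15, 1, 16, 17]
Visit 7; enqueue 0, 12 → queue [10, 13, 15, 1, 16, 17, 0, 12]
Visit 10; enqueue 4, 8, 11 → queue [13, 15, 1, 16, 17, 0, 12, 4, 8, 11]
Visit 13 → queue [15, 1, 16, 17, 0, 12, 4, 8, 11]
Visit 15 → queue [1, 16, 17, 0, 12, 4, 8, 11]
Visit 1 → queue [16, 17, 0, 12, 4, 8, 11]
Visit 16 → queue [17, 0, 12, 4, 8, 11]
Visit 17; enqueue 14 → queue [0, 12, 4, 8, 11, 14]
Visit 0 → queue [12, 4, 8, 11, 14]
Visit 12; enqueue 3 → queue [4, 8, 11, 14, 3]
Visit 4; enqueue 6, 9 → queue [8, 11, 14, 3, 6, 9]
Visit 8 → queue [11, 14, 3, 6, 9]
Visit 11 → queue [14, 3, 6, 9]
Visit 14 → queue [3, 6, 9]
Visit 3 → queue [6, 9]
Visit 6 → queue [9]
Visit 9 → queue []

2, 5, 7, 10, 13, 15, 1, 16, 17, 0, 12, 4, 8, 11, 14, 3, 6, 9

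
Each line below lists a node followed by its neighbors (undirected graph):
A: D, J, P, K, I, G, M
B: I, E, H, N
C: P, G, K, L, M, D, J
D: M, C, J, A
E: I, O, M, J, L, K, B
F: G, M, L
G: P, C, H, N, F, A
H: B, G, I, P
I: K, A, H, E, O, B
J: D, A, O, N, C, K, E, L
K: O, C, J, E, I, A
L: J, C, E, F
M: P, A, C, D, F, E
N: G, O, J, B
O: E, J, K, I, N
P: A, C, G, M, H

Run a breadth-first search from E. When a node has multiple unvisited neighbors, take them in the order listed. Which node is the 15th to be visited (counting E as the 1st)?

F

Visit E; enqueue I, O, M, J, L, K, B → queue [I, O, M, J, L, K, B]
Visit I; enqueue A, H → queue [O, M, J, L, K, B, A, H]
Visit O; enqueue N → queue [M, J, L, K, B, A, H, N]
Visit M; enqueue P, C, D, F → queue [J, L, K, B, A, H, N, P, C, D, F]
Visit J → queue [L, K, B, A, H, N, P, C, D, F]
Visit L → queue [K, B, A, H, N, P, C, D, F]
Visit K → queue [B, A, H, N, P, C, D, F]
Visit B → queue [A, H, N, P, C, D, F]
Visit A; enqueue G → queue [H, N, P, C, D, F, G]
Visit H → queue [N, P, C, D, F, G]
Visit N → queue [P, C, D, F, G]
Visit P → queue [C, D, F, G]
Visit C → queue [D, F, G]
Visit D → queue [F, G]
Visit F → queue [G]
Visit G → queue []

Visit order: E, I, O, M, J, L, K, B, A, H, N, P, C, D, F, G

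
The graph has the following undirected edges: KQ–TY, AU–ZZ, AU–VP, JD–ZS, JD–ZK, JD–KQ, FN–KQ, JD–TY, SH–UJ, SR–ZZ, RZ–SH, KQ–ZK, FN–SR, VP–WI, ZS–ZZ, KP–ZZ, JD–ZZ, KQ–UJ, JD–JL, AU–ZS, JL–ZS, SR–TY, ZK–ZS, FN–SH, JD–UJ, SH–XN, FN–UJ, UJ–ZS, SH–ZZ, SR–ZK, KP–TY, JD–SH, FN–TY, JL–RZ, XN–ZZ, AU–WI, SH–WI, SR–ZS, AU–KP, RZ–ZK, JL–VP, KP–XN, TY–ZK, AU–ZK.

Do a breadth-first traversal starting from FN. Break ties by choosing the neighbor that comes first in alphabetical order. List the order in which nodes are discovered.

FN -> KQ -> SH -> SR -> TY -> UJ -> JD -> ZK -> RZ -> WI -> XN -> ZZ -> ZS -> KP -> JL -> AU -> VP

Visit FN; enqueue KQ, SH, SR, TY, UJ → queue [KQ, SH, SR, TY, UJ]
Visit KQ; enqueue JD, ZK → queue [SH, SR, TY, UJ, JD, ZK]
Visit SH; enqueue RZ, WI, XN, ZZ → queue [SR, TY, UJ, JD, ZK, RZ, WI, XN, ZZ]
Visit SR; enqueue ZS → queue [TY, UJ, JD, ZK, RZ, WI, XN, ZZ, ZS]
Visit TY; enqueue KP → queue [UJ, JD, ZK, RZ, WI, XN, ZZ, ZS, KP]
Visit UJ → queue [JD, ZK, RZ, WI, XN, ZZ, ZS, KP]
Visit JD; enqueue JL → queue [ZK, RZ, WI, XN, ZZ, ZS, KP, JL]
Visit ZK; enqueue AU → queue [RZ, WI, XN, ZZ, ZS, KP, JL, AU]
Visit RZ → queue [WI, XN, ZZ, ZS, KP, JL, AU]
Visit WI; enqueue VP → queue [XN, ZZ, ZS, KP, JL, AU, VP]
Visit XN → queue [ZZ, ZS, KP, JL, AU, VP]
Visit ZZ → queue [ZS, KP, JL, AU, VP]
Visit ZS → queue [KP, JL, AU, VP]
Visit KP → queue [JL, AU, VP]
Visit JL → queue [AU, VP]
Visit AU → queue [VP]
Visit VP → queue []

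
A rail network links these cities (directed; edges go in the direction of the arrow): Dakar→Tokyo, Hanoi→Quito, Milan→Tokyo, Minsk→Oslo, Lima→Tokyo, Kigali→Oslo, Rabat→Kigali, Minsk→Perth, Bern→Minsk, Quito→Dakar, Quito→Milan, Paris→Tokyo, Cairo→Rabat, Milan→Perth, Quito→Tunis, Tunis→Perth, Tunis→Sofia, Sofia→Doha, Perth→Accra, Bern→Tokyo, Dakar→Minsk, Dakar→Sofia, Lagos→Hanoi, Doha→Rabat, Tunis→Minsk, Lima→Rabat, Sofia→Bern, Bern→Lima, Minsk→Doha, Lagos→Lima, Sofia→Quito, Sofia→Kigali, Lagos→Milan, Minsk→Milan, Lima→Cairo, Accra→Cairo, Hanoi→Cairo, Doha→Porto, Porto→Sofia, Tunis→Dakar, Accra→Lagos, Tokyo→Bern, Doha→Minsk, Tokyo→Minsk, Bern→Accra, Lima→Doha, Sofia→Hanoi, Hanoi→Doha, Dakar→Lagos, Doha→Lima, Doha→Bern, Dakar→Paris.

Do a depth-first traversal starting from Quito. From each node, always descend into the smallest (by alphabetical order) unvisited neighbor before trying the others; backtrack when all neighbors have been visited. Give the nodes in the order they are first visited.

Visit Quito
Quito → Dakar
Dakar → Lagos
Lagos → Hanoi
Hanoi → Cairo
Cairo → Rabat
Rabat → Kigali
Kigali → Oslo
Hanoi → Doha
Doha → Bern
Bern → Accra
Bern → Lima
Lima → Tokyo
Tokyo → Minsk
Minsk → Milan
Milan → Perth
Doha → Porto
Porto → Sofia
Dakar → Paris
Quito → Tunis

Quito Dakar Lagos Hanoi Cairo Rabat Kigali Oslo Doha Bern Accra Lima Tokyo Minsk Milan Perth Porto Sofia Paris Tunis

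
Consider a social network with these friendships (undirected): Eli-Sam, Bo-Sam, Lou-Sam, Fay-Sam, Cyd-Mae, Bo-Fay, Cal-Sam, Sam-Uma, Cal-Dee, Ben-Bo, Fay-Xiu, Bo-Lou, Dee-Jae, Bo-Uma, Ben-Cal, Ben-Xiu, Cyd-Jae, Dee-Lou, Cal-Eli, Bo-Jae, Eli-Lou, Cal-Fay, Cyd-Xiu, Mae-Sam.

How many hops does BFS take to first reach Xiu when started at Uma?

3

Level 0: Uma
Level 1: Bo, Sam
Level 2: Ben, Cal, Eli, Fay, Jae, Lou, Mae
Level 3: Cyd, Dee, Xiu
Xiu first appears at level 3.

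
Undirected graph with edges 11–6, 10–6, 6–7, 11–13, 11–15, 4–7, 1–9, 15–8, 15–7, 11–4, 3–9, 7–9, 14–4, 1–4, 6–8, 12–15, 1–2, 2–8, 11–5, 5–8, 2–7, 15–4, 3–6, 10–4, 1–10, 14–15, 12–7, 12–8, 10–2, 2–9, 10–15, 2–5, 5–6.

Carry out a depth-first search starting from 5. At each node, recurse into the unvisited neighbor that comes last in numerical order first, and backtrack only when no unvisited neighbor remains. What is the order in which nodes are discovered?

5 11 15 14 4 10 6 8 12 7 9 3 2 1 13

Visit 5
5 → 11
11 → 15
15 → 14
14 → 4
4 → 10
10 → 6
6 → 8
8 → 12
12 → 7
7 → 9
9 → 3
9 → 2
2 → 1
11 → 13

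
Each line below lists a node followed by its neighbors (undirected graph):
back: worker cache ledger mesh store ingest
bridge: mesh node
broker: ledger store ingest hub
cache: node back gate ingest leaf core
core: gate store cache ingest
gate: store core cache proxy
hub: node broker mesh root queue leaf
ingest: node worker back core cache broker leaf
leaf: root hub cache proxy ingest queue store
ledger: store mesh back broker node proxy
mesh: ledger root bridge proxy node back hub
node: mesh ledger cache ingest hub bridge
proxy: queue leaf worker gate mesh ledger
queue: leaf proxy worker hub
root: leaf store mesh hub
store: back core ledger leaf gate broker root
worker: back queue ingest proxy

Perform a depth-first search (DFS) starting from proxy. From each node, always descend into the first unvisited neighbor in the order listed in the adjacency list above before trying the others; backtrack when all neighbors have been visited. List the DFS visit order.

proxy queue leaf root store back worker ingest node mesh ledger broker hub bridge cache gate core

Visit proxy
proxy → queue
queue → leaf
leaf → root
root → store
store → back
back → worker
worker → ingest
ingest → node
node → mesh
mesh → ledger
ledger → broker
broker → hub
mesh → bridge
node → cache
cache → gate
gate → core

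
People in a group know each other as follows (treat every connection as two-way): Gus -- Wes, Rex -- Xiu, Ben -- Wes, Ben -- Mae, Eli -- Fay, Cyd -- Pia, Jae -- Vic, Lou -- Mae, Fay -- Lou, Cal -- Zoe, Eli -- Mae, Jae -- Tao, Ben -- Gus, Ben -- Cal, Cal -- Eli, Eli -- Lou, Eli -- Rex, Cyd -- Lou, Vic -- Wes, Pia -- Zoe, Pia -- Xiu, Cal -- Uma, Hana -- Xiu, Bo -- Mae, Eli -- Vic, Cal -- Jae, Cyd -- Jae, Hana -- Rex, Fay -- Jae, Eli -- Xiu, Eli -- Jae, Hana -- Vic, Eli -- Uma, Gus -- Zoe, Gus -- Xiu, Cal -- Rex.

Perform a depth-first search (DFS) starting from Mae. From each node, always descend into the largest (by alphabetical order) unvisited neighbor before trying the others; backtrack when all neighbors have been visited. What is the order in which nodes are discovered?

Visit Mae
Mae → Lou
Lou → Fay
Fay → Jae
Jae → Vic
Vic → Wes
Wes → Gus
Gus → Zoe
Zoe → Pia
Pia → Xiu
Xiu → Rex
Rex → Hana
Rex → Eli
Eli → Uma
Uma → Cal
Cal → Ben
Pia → Cyd
Jae → Tao
Mae → Bo

Mae -> Lou -> Fay -> Jae -> Vic -> Wes -> Gus -> Zoe -> Pia -> Xiu -> Rex -> Hana -> Eli -> Uma -> Cal -> Ben -> Cyd -> Tao -> Bo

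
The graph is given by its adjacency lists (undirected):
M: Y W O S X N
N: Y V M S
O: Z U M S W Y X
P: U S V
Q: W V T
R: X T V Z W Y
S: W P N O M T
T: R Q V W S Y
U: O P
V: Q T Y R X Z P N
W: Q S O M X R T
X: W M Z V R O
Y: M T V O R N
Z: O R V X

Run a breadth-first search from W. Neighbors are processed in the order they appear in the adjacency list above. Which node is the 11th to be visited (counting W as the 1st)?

N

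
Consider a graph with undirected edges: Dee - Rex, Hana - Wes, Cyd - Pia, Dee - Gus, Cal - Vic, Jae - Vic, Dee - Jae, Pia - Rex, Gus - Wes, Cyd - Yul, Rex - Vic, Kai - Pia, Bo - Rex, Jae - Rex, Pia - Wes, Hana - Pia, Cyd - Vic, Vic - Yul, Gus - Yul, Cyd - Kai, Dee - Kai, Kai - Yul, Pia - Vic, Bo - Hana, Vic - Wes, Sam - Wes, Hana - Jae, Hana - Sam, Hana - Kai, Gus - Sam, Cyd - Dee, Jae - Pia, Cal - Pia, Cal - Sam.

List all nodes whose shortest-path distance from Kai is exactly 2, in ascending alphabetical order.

Bo, Cal, Gus, Jae, Rex, Sam, Vic, Wes

Level 0: Kai
Level 1: Cyd, Dee, Hana, Pia, Yul
Level 2: Bo, Cal, Gus, Jae, Rex, Sam, Vic, Wes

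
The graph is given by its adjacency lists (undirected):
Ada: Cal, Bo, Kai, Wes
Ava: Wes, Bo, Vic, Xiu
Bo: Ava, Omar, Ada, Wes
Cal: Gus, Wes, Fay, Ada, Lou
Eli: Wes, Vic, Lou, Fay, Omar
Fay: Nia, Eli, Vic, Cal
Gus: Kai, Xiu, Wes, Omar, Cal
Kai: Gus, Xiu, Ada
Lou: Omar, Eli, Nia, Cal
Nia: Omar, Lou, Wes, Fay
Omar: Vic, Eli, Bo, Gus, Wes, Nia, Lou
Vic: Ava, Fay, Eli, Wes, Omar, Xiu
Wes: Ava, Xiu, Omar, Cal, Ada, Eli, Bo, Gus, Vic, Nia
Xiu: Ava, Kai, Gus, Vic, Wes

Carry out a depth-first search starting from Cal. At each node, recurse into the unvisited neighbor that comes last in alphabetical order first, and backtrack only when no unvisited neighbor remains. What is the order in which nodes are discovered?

Visit Cal
Cal → Wes
Wes → Xiu
Xiu → Vic
Vic → Omar
Omar → Nia
Nia → Lou
Lou → Eli
Eli → Fay
Omar → Gus
Gus → Kai
Kai → Ada
Ada → Bo
Bo → Ava

Cal Wes Xiu Vic Omar Nia Lou Eli Fay Gus Kai Ada Bo Ava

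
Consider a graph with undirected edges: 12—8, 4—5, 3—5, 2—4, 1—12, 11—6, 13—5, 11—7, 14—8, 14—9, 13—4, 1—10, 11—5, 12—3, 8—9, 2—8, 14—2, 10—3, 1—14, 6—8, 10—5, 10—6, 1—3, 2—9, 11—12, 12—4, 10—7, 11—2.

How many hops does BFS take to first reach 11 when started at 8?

Level 0: 8
Level 1: 2, 6, 9, 12, 14
Level 2: 1, 3, 4, 10, 11
Level 3: 5, 7, 13
11 first appears at level 2.

2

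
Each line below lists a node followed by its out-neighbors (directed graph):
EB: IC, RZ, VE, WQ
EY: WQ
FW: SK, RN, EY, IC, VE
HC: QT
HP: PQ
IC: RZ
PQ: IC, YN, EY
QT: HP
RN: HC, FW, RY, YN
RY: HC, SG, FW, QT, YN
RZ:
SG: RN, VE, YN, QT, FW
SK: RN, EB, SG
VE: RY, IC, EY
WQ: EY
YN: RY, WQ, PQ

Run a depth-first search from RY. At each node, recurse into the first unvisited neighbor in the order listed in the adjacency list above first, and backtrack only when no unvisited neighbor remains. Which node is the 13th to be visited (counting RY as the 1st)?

Visit RY
RY → HC
HC → QT
QT → HP
HP → PQ
PQ → IC
IC → RZ
PQ → YN
YN → WQ
WQ → EY
RY → SG
SG → RN
RN → FW
FW → SK
SK → EB
EB → VE

Visit order: RY, HC, QT, HP, PQ, IC, RZ, YN, WQ, EY, SG, RN, FW, SK, EB, VE

FW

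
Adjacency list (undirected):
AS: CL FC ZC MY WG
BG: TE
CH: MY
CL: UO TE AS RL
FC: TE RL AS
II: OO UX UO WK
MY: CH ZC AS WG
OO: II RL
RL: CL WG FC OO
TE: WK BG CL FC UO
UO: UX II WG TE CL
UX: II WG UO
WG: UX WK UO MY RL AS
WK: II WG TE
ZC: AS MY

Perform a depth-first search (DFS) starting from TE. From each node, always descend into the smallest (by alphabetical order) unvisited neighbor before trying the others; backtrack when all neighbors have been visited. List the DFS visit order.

Visit TE
TE → BG
TE → CL
CL → AS
AS → FC
FC → RL
RL → OO
OO → II
II → UO
UO → UX
UX → WG
WG → MY
MY → CH
MY → ZC
WG → WK

TE → BG → CL → AS → FC → RL → OO → II → UO → UX → WG → MY → CH → ZC → WK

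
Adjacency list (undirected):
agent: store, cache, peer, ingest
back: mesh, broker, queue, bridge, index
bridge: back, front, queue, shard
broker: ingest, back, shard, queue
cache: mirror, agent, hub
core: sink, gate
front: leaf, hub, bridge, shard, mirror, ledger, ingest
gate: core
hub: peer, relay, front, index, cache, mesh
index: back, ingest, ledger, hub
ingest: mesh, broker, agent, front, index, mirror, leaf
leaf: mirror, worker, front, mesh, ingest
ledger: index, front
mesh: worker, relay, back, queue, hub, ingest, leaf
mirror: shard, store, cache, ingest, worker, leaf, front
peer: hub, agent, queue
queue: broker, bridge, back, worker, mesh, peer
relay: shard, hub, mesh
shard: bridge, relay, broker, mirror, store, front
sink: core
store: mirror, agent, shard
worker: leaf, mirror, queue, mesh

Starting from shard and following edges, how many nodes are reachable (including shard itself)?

BFS from shard visits: shard, bridge, relay, broker, mirror, store, front, back, queue, hub, mesh, ingest, cache, worker, leaf, agent, ledger, index, peer
Reachable nodes: 19 of 22 total.

19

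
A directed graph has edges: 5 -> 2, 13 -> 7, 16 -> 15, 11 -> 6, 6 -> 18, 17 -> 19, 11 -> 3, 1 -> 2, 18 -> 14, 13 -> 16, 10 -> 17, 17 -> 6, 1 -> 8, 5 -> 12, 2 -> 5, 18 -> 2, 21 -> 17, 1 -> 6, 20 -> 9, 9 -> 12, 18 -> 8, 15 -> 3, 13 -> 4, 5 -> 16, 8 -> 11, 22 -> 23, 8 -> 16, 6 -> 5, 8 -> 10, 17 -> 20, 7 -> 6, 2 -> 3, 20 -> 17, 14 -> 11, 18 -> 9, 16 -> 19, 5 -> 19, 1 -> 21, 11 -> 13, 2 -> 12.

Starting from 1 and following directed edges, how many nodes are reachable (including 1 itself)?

21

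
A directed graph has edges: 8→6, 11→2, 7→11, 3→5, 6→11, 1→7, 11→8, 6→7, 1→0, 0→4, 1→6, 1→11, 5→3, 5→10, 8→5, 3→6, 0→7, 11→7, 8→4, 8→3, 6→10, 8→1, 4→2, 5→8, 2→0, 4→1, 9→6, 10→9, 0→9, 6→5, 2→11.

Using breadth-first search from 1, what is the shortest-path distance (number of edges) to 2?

Level 0: 1
Level 1: 0, 6, 7, 11
Level 2: 2, 4, 5, 8, 9, 10
Level 3: 3
2 first appears at level 2.

2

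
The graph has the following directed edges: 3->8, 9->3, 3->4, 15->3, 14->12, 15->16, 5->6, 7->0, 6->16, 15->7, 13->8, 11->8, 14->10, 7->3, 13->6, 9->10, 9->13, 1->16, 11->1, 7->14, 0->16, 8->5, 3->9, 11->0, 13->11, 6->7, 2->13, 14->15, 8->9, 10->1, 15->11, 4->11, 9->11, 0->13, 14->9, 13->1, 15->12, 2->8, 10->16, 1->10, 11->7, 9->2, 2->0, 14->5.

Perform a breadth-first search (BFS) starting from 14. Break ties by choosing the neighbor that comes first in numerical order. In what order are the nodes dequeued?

Visit 14; enqueue 5, 9, 10, 12, 15 → queue [5, 9, 10, 12, 15]
Visit 5; enqueue 6 → queue [9, 10, 12, 15, 6]
Visit 9; enqueue 2, 3, 11, 13 → queue [10, 12, 15, 6, 2, 3, 11, 13]
Visit 10; enqueue 1, 16 → queue [12, 15, 6, 2, 3, 11, 13, 1, 16]
Visit 12 → queue [15, 6, 2, 3, 11, 13, 1, 16]
Visit 15; enqueue 7 → queue [6, 2, 3, 11, 13, 1, 16, 7]
Visit 6 → queue [2, 3, 11, 13, 1, 16, 7]
Visit 2; enqueue 0, 8 → queue [3, 11, 13, 1, 16, 7, 0, 8]
Visit 3; enqueue 4 → queue [11, 13, 1, 16, 7, 0, 8, 4]
Visit 11 → queue [13, 1, 16, 7, 0, 8, 4]
Visit 13 → queue [1, 16, 7, 0, 8, 4]
Visit 1 → queue [16, 7, 0, 8, 4]
Visit 16 → queue [7, 0, 8, 4]
Visit 7 → queue [0, 8, 4]
Visit 0 → queue [8, 4]
Visit 8 → queue [4]
Visit 4 → queue []

14 5 9 10 12 15 6 2 3 11 13 1 16 7 0 8 4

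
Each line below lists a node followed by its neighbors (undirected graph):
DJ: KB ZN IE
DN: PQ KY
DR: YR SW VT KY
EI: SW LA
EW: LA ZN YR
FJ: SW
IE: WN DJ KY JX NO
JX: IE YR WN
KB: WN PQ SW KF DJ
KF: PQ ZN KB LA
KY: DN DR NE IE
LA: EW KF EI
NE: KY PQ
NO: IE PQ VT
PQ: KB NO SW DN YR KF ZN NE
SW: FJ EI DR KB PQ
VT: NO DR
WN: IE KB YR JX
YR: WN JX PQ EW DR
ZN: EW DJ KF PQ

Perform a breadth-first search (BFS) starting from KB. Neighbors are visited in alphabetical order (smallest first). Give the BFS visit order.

KB DJ KF PQ SW WN IE ZN LA DN NE NO YR DR EI FJ JX KY EW VT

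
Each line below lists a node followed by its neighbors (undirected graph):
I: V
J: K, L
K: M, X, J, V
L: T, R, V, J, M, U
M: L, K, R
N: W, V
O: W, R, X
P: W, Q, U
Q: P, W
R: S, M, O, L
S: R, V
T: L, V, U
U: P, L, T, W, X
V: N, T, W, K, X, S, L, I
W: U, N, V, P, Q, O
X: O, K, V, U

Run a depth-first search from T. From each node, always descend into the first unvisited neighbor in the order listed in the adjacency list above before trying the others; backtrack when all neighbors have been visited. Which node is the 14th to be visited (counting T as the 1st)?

Visit T
T → L
L → R
R → S
S → V
V → N
N → W
W → U
U → P
P → Q
U → X
X → O
X → K
K → M
K → J
V → I

Visit order: T, L, R, S, V, N, W, U, P, Q, X, O, K, M, J, I

M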